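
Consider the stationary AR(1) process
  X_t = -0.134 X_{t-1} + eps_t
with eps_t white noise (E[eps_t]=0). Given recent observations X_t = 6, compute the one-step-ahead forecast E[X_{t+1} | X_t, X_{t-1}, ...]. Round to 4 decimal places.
E[X_{t+1} \mid \mathcal F_t] = -0.8040

For an AR(p) model X_t = c + sum_i phi_i X_{t-i} + eps_t, the
one-step-ahead conditional mean is
  E[X_{t+1} | X_t, ...] = c + sum_i phi_i X_{t+1-i}.
Substitute known values:
  E[X_{t+1} | ...] = (-0.134) * (6)
                   = -0.8040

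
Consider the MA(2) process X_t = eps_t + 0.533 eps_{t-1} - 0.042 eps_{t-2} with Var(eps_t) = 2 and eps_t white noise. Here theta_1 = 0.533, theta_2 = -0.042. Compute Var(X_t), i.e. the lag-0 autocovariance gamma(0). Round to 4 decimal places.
\gamma(0) = 2.5717

For an MA(q) process X_t = eps_t + sum_i theta_i eps_{t-i} with
Var(eps_t) = sigma^2, the variance is
  gamma(0) = sigma^2 * (1 + sum_i theta_i^2).
  sum_i theta_i^2 = (0.533)^2 + (-0.042)^2 = 0.284089 + 0.001764 = 0.285853.
  gamma(0) = 2 * (1 + 0.285853) = 2 * 1.285853 = 2.571706, which rounds to 2.5717.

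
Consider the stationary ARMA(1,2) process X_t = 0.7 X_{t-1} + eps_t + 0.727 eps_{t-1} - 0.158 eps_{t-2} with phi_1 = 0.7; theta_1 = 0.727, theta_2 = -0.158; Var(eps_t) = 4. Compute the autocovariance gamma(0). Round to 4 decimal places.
\gamma(0) = 17.6913

Multiply the model equation by X_{t-k} and take expectations. With theta_0 = psi_0 = 1 and psi_j the MA(infinity) weights, this gives
  gamma(k) - sum_i phi_i gamma(k-i) = c_k,
  c_k = sigma^2 * sum_{j=k..q} theta_j psi_{j-k}   (c_k = 0 for k > q),
using gamma(-m) = gamma(m).
psi-weights needed (psi_j = theta_j + sum_i phi_i psi_{j-i}):
  psi_1 = theta_1 + phi_1 = 0.727 + (0.7) = 1.427
  psi_2 = theta_2 + phi_1 psi_1 = -0.158 + (0.7)(1.427) = 0.8409
Right-hand sides:
  c_0 = sigma^2 (1 + theta_1 psi_1 + theta_2 psi_2) = 4 * (1 + (0.727)(1.427) + (-0.158)(0.8409)) = 4 * 1.904567 = 7.618267
  c_1 = sigma^2 (theta_1 + theta_2 psi_1) = 4 * (0.727 + (-0.158)(1.427)) = 2.006136
  c_2 = sigma^2 theta_2 = 4 * (-0.158) = -0.632
Equations for k = 0 and k = 1 (AR order 1):
  gamma(0) = phi_1 gamma(1) + c_0
  gamma(1) = phi_1 gamma(0) + c_1
Substituting the second into the first: gamma(0) (1 - phi_1^2) = c_0 + phi_1 c_1, so
  gamma(0) = (c_0 + phi_1 c_1) / (1 - phi_1^2) = (7.618267 + (0.7)(2.006136)) / (1 - (0.7)^2) = 9.022562 / 0.51 = 17.691299.
Therefore gamma(0) = 17.6913 (to 4 decimal places).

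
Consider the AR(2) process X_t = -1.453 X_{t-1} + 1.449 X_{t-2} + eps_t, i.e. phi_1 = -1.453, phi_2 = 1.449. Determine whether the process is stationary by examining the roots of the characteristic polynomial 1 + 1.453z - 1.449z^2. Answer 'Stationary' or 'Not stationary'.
\text{Not stationary}

The AR(p) characteristic polynomial is P(z) = 1 + 1.453z - 1.449z^2.
Stationarity requires all roots to lie outside the unit circle, i.e. |z| > 1 for every root.
Set 1 + (1.453) z + (-1.449) z^2 = 0, i.e. a z^2 + b z + c = 0 with a = -1.449, b = 1.453, c = 1.
Discriminant D = b^2 - 4ac = (1.453)^2 - 4*(-1.449)*1 = 2.111209 - (-5.796) = 7.907209.
D >= 0, so the roots are real: z = (-b +/- sqrt(D)) / (2a) = (-1.453 +/- 2.811976) / (-2.898).
  z_1 = (-1.453 + 2.811976) / (-2.898) = -0.4689,   |z_1| = 0.4689.
  z_2 = (-1.453 - 2.811976) / (-2.898) = 1.4717,   |z_2| = 1.4717.
Moduli of all roots: 0.4689, 1.4717.
All moduli strictly greater than 1? No.
Verdict: Not stationary.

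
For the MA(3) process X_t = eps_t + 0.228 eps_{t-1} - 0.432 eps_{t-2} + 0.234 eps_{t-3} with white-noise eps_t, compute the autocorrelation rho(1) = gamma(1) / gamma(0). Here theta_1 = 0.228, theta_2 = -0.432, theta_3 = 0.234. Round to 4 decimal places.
\rho(1) = 0.0220

For an MA(q) process with theta_0 = 1, the autocovariance is
  gamma(k) = sigma^2 * sum_{i=0..q-k} theta_i * theta_{i+k},
and rho(k) = gamma(k) / gamma(0). Sigma^2 cancels.
  numerator   = (1)*(0.228) + (0.228)*(-0.432) + (-0.432)*(0.234) = 0.028416.
  denominator = (1)^2 + (0.228)^2 + (-0.432)^2 + (0.234)^2 = 1.293364.
  rho(1) = 0.028416 / 1.293364 = 0.0220.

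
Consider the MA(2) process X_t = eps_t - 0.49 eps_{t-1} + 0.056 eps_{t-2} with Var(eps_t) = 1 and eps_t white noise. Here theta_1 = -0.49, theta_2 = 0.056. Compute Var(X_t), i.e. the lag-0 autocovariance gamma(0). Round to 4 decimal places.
\gamma(0) = 1.2432

For an MA(q) process X_t = eps_t + sum_i theta_i eps_{t-i} with
Var(eps_t) = sigma^2, the variance is
  gamma(0) = sigma^2 * (1 + sum_i theta_i^2).
  sum_i theta_i^2 = (-0.49)^2 + (0.056)^2 = 0.2401 + 0.003136 = 0.243236.
  gamma(0) = 1 * (1 + 0.243236) = 1 * 1.243236 = 1.243236, which rounds to 1.2432.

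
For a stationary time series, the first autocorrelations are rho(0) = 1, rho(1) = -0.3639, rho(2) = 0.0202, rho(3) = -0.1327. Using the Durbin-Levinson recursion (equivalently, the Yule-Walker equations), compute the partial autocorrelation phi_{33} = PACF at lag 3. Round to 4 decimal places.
\phi_{33} = -0.2010

The PACF at lag k is phi_{kk}, the last component of the solution
to the Yule-Walker system G_k phi = r_k where
  (G_k)_{ij} = rho(|i - j|), (r_k)_i = rho(i), i,j = 1..k.
Equivalently, Durbin-Levinson gives phi_{kk} iteratively:
  phi_{11} = rho(1)
  phi_{kk} = [rho(k) - sum_{j=1..k-1} phi_{k-1,j} rho(k-j)]
            / [1 - sum_{j=1..k-1} phi_{k-1,j} rho(j)],
  phi_{k,j} = phi_{k-1,j} - phi_{kk} phi_{k-1,k-j},  j = 1..k-1.
Step k = 1:
  phi_11 = rho(1) = -0.3639.
Step k = 2:
  phi_22 = [rho(2) - phi_11 rho(1)] / [1 - phi_11 rho(1)] = [0.0202 - (-0.3639)(-0.3639)] / [1 - (-0.3639)(-0.3639)]
         = -0.11222321 / 0.86757679 = -0.129352.
  Update: phi_21 = phi_11 - phi_22 phi_11 = -0.3639 - (-0.129352)(-0.3639) = -0.410971.
Step k = 3:
  phi_33 = [rho(3) - phi_21 rho(2) - phi_22 rho(1)] / [1 - phi_21 rho(1) - phi_22 rho(2)]
    numerator   = -0.1327 - (-0.410971)(0.0202) - (-0.129352)(-0.3639) = -0.17146975
    denominator = 1 - (-0.410971)(-0.3639) - (-0.129352)(0.0202) = 0.85306044
  phi_33 = -0.17146975 / 0.85306044 = -0.201.
Therefore phi_{33} = -0.2010.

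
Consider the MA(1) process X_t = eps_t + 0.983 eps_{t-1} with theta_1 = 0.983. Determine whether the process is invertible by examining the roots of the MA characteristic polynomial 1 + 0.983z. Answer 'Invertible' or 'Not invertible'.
\text{Invertible}

The MA(q) characteristic polynomial is P(z) = 1 + 0.983z.
Invertibility requires all roots to lie outside the unit circle, i.e. |z| > 1 for every root.
This is linear in z: 1 + (0.983) z = 0  =>  z = -1/(0.983) = -1.017294,  |z| = 1.017294.
Moduli of all roots: 1.0173.
All moduli strictly greater than 1? Yes.
Verdict: Invertible.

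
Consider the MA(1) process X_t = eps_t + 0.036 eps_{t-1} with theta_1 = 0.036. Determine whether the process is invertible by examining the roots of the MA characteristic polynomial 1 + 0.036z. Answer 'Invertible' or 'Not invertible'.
\text{Invertible}

The MA(q) characteristic polynomial is P(z) = 1 + 0.036z.
Invertibility requires all roots to lie outside the unit circle, i.e. |z| > 1 for every root.
This is linear in z: 1 + (0.036) z = 0  =>  z = -1/(0.036) = -27.777778,  |z| = 27.777778.
Moduli of all roots: 27.7778.
All moduli strictly greater than 1? Yes.
Verdict: Invertible.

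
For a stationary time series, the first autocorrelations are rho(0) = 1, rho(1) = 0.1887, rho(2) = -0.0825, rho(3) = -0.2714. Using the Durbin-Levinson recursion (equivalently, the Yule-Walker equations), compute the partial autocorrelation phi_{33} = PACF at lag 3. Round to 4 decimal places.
\phi_{33} = -0.2430

The PACF at lag k is phi_{kk}, the last component of the solution
to the Yule-Walker system G_k phi = r_k where
  (G_k)_{ij} = rho(|i - j|), (r_k)_i = rho(i), i,j = 1..k.
Equivalently, Durbin-Levinson gives phi_{kk} iteratively:
  phi_{11} = rho(1)
  phi_{kk} = [rho(k) - sum_{j=1..k-1} phi_{k-1,j} rho(k-j)]
            / [1 - sum_{j=1..k-1} phi_{k-1,j} rho(j)],
  phi_{k,j} = phi_{k-1,j} - phi_{kk} phi_{k-1,k-j},  j = 1..k-1.
Step k = 1:
  phi_11 = rho(1) = 0.1887.
Step k = 2:
  phi_22 = [rho(2) - phi_11 rho(1)] / [1 - phi_11 rho(1)] = [-0.0825 - (0.1887)(0.1887)] / [1 - (0.1887)(0.1887)]
         = -0.11810769 / 0.96439231 = -0.122469.
  Update: phi_21 = phi_11 - phi_22 phi_11 = 0.1887 - (-0.122469)(0.1887) = 0.21181.
Step k = 3:
  phi_33 = [rho(3) - phi_21 rho(2) - phi_22 rho(1)] / [1 - phi_21 rho(1) - phi_22 rho(2)]
    numerator   = -0.2714 - (0.21181)(-0.0825) - (-0.122469)(0.1887) = -0.23081588
    denominator = 1 - (0.21181)(0.1887) - (-0.122469)(-0.0825) = 0.94992784
  phi_33 = -0.23081588 / 0.94992784 = -0.243.
Therefore phi_{33} = -0.2430.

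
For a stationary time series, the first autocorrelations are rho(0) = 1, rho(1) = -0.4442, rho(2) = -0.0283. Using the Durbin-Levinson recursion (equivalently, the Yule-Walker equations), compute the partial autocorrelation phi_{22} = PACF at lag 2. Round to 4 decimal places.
\phi_{22} = -0.2811

The PACF at lag k is phi_{kk}, the last component of the solution
to the Yule-Walker system G_k phi = r_k where
  (G_k)_{ij} = rho(|i - j|), (r_k)_i = rho(i), i,j = 1..k.
Equivalently, Durbin-Levinson gives phi_{kk} iteratively:
  phi_{11} = rho(1)
  phi_{kk} = [rho(k) - sum_{j=1..k-1} phi_{k-1,j} rho(k-j)]
            / [1 - sum_{j=1..k-1} phi_{k-1,j} rho(j)],
  phi_{k,j} = phi_{k-1,j} - phi_{kk} phi_{k-1,k-j},  j = 1..k-1.
Step k = 1:
  phi_11 = rho(1) = -0.4442.
Step k = 2:
  phi_22 = [rho(2) - phi_11 rho(1)] / [1 - phi_11 rho(1)] = [-0.0283 - (-0.4442)(-0.4442)] / [1 - (-0.4442)(-0.4442)]
         = -0.22561364 / 0.80268636 = -0.2811.
Therefore phi_{22} = -0.2811.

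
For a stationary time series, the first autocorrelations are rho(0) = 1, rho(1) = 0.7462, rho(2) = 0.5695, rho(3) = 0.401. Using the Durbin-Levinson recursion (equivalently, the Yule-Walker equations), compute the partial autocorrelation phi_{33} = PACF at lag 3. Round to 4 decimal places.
\phi_{33} = -0.0749

The PACF at lag k is phi_{kk}, the last component of the solution
to the Yule-Walker system G_k phi = r_k where
  (G_k)_{ij} = rho(|i - j|), (r_k)_i = rho(i), i,j = 1..k.
Equivalently, Durbin-Levinson gives phi_{kk} iteratively:
  phi_{11} = rho(1)
  phi_{kk} = [rho(k) - sum_{j=1..k-1} phi_{k-1,j} rho(k-j)]
            / [1 - sum_{j=1..k-1} phi_{k-1,j} rho(j)],
  phi_{k,j} = phi_{k-1,j} - phi_{kk} phi_{k-1,k-j},  j = 1..k-1.
Step k = 1:
  phi_11 = rho(1) = 0.7462.
Step k = 2:
  phi_22 = [rho(2) - phi_11 rho(1)] / [1 - phi_11 rho(1)] = [0.5695 - (0.7462)(0.7462)] / [1 - (0.7462)(0.7462)]
         = 0.01268556 / 0.44318556 = 0.028624.
  Update: phi_21 = phi_11 - phi_22 phi_11 = 0.7462 - (0.028624)(0.7462) = 0.724841.
Step k = 3:
  phi_33 = [rho(3) - phi_21 rho(2) - phi_22 rho(1)] / [1 - phi_21 rho(1) - phi_22 rho(2)]
    numerator   = 0.401 - (0.724841)(0.5695) - (0.028624)(0.7462) = -0.03315592
    denominator = 1 - (0.724841)(0.7462) - (0.028624)(0.5695) = 0.44282245
  phi_33 = -0.03315592 / 0.44282245 = -0.0749.
Therefore phi_{33} = -0.0749.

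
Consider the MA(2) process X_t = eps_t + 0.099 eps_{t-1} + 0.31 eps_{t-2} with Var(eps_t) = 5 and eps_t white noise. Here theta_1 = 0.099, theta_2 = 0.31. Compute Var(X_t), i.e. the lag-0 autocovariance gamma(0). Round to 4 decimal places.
\gamma(0) = 5.5295

For an MA(q) process X_t = eps_t + sum_i theta_i eps_{t-i} with
Var(eps_t) = sigma^2, the variance is
  gamma(0) = sigma^2 * (1 + sum_i theta_i^2).
  sum_i theta_i^2 = (0.099)^2 + (0.31)^2 = 0.009801 + 0.0961 = 0.105901.
  gamma(0) = 5 * (1 + 0.105901) = 5 * 1.105901 = 5.529505, which rounds to 5.5295.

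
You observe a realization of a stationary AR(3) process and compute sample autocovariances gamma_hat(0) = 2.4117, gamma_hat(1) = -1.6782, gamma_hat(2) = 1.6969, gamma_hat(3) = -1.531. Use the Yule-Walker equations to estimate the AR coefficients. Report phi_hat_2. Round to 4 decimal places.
\hat\phi_{2} = 0.3710

The Yule-Walker equations for an AR(p) process read, in matrix form,
  Gamma_p phi = r_p,   with   (Gamma_p)_{ij} = gamma(|i - j|),
                       (r_p)_i = gamma(i),   i,j = 1..p.
Substitute the sample gammas (Toeplitz matrix and right-hand side of size 3):
  Gamma_p = [[2.4117, -1.6782, 1.6969], [-1.6782, 2.4117, -1.6782], [1.6969, -1.6782, 2.4117]]
  r_p     = [-1.6782, 1.6969, -1.531]
Written out (R1..R3):
  (R1) 2.4117 phi_1 - 1.6782 phi_2 + 1.6969 phi_3 = -1.6782
  (R2) -1.6782 phi_1 + 2.4117 phi_2 - 1.6782 phi_3 = 1.6969
  (R3) 1.6969 phi_1 - 1.6782 phi_2 + 2.4117 phi_3 = -1.531
Gaussian elimination:
  R2 <- R2 - (-1.6782/2.4117) R1 = R2 - (-0.695858) R1:  1.243912 phi_2 - 0.497399 phi_3 = 0.529112
  R3 <- R3 - (1.6969/2.4117) R1 = R3 - (0.703612) R1:  -0.497399 phi_2 + 1.217742 phi_3 = -0.350199
  R3 <- R3 - (-0.497399/1.243912) R2 = R3 - (-0.399867) R2:  1.018848 phi_3 = -0.138625
Back-substitution:
  phi_hat_3 = -0.138625 / 1.018848 = -0.13606
  phi_hat_2 = (0.529112 - (-0.497399)(-0.13606)) / 1.243912 = 0.370955
  phi_hat_1 = (-1.6782 - (-1.6782)(0.370955) - (1.6969)(-0.13606)) / 2.4117 = -0.341992
So phi_hat = [-0.3420, 0.3710, -0.1361].
Therefore phi_hat_2 = 0.3710.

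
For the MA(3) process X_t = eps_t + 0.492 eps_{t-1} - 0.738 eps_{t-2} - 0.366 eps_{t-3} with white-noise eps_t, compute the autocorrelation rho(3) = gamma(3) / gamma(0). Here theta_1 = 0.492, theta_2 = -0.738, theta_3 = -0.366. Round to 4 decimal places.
\rho(3) = -0.1906

For an MA(q) process with theta_0 = 1, the autocovariance is
  gamma(k) = sigma^2 * sum_{i=0..q-k} theta_i * theta_{i+k},
and rho(k) = gamma(k) / gamma(0). Sigma^2 cancels.
  numerator   = (1)*(-0.366) = -0.366.
  denominator = (1)^2 + (0.492)^2 + (-0.738)^2 + (-0.366)^2 = 1.920664.
  rho(3) = -0.366 / 1.920664 = -0.1906.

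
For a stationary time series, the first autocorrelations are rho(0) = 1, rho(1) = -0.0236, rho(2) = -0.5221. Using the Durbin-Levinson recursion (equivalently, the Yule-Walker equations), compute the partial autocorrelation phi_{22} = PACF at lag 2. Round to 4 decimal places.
\phi_{22} = -0.5229

The PACF at lag k is phi_{kk}, the last component of the solution
to the Yule-Walker system G_k phi = r_k where
  (G_k)_{ij} = rho(|i - j|), (r_k)_i = rho(i), i,j = 1..k.
Equivalently, Durbin-Levinson gives phi_{kk} iteratively:
  phi_{11} = rho(1)
  phi_{kk} = [rho(k) - sum_{j=1..k-1} phi_{k-1,j} rho(k-j)]
            / [1 - sum_{j=1..k-1} phi_{k-1,j} rho(j)],
  phi_{k,j} = phi_{k-1,j} - phi_{kk} phi_{k-1,k-j},  j = 1..k-1.
Step k = 1:
  phi_11 = rho(1) = -0.0236.
Step k = 2:
  phi_22 = [rho(2) - phi_11 rho(1)] / [1 - phi_11 rho(1)] = [-0.5221 - (-0.0236)(-0.0236)] / [1 - (-0.0236)(-0.0236)]
         = -0.52265696 / 0.99944304 = -0.5229.
Therefore phi_{22} = -0.5229.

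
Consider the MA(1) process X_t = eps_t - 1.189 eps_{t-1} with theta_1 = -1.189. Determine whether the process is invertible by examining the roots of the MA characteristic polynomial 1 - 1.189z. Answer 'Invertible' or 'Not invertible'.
\text{Not invertible}

The MA(q) characteristic polynomial is P(z) = 1 - 1.189z.
Invertibility requires all roots to lie outside the unit circle, i.e. |z| > 1 for every root.
This is linear in z: 1 + (-1.189) z = 0  =>  z = -1/(-1.189) = 0.841043,  |z| = 0.841043.
Moduli of all roots: 0.8410.
All moduli strictly greater than 1? No.
Verdict: Not invertible.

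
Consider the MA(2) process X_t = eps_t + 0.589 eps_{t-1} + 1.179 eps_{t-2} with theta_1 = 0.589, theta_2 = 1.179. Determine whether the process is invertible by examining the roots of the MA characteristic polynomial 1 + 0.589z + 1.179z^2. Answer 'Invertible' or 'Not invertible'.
\text{Not invertible}

The MA(q) characteristic polynomial is P(z) = 1 + 0.589z + 1.179z^2.
Invertibility requires all roots to lie outside the unit circle, i.e. |z| > 1 for every root.
Set 1 + (0.589) z + (1.179) z^2 = 0, i.e. a z^2 + b z + c = 0 with a = 1.179, b = 0.589, c = 1.
Discriminant D = b^2 - 4ac = (0.589)^2 - 4*(1.179)*1 = 0.346921 - (4.716) = -4.369079.
D < 0, so the roots are the complex-conjugate pair z = (-b +/- i sqrt(-D)) / (2a) = -0.2498 +/- 0.8864i.
For a conjugate pair |z|^2 = z * conj(z) = (product of roots) = c/a = 1/(1.179) = 0.848176, so |z| = sqrt(0.848176) = 0.921 for both roots.
Moduli of all roots: 0.9210, 0.9210.
All moduli strictly greater than 1? No.
Verdict: Not invertible.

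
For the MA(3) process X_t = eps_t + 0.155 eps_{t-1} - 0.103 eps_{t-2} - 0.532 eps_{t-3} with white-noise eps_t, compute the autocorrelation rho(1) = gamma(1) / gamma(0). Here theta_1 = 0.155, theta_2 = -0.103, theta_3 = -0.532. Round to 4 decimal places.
\rho(1) = 0.1471

For an MA(q) process with theta_0 = 1, the autocovariance is
  gamma(k) = sigma^2 * sum_{i=0..q-k} theta_i * theta_{i+k},
and rho(k) = gamma(k) / gamma(0). Sigma^2 cancels.
  numerator   = (1)*(0.155) + (0.155)*(-0.103) + (-0.103)*(-0.532) = 0.193831.
  denominator = (1)^2 + (0.155)^2 + (-0.103)^2 + (-0.532)^2 = 1.317658.
  rho(1) = 0.193831 / 1.317658 = 0.1471.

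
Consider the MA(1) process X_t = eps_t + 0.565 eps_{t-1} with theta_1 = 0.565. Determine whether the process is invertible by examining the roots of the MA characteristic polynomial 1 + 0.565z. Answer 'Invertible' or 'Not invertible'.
\text{Invertible}

The MA(q) characteristic polynomial is P(z) = 1 + 0.565z.
Invertibility requires all roots to lie outside the unit circle, i.e. |z| > 1 for every root.
This is linear in z: 1 + (0.565) z = 0  =>  z = -1/(0.565) = -1.769912,  |z| = 1.769912.
Moduli of all roots: 1.7699.
All moduli strictly greater than 1? Yes.
Verdict: Invertible.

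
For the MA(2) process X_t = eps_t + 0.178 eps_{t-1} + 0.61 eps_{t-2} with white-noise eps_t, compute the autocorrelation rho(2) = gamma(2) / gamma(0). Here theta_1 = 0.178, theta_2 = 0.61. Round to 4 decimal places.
\rho(2) = 0.4345

For an MA(q) process with theta_0 = 1, the autocovariance is
  gamma(k) = sigma^2 * sum_{i=0..q-k} theta_i * theta_{i+k},
and rho(k) = gamma(k) / gamma(0). Sigma^2 cancels.
  numerator   = (1)*(0.61) = 0.61.
  denominator = (1)^2 + (0.178)^2 + (0.61)^2 = 1.403784.
  rho(2) = 0.61 / 1.403784 = 0.4345.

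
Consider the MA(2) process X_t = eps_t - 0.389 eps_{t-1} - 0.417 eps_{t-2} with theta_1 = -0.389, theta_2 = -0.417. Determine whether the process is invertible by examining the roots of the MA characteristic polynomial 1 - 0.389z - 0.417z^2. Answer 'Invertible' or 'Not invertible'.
\text{Invertible}

The MA(q) characteristic polynomial is P(z) = 1 - 0.389z - 0.417z^2.
Invertibility requires all roots to lie outside the unit circle, i.e. |z| > 1 for every root.
Set 1 + (-0.389) z + (-0.417) z^2 = 0, i.e. a z^2 + b z + c = 0 with a = -0.417, b = -0.389, c = 1.
Discriminant D = b^2 - 4ac = (-0.389)^2 - 4*(-0.417)*1 = 0.151321 - (-1.668) = 1.819321.
D >= 0, so the roots are real: z = (-b +/- sqrt(D)) / (2a) = (0.389 +/- 1.348822) / (-0.834).
  z_1 = (0.389 + 1.348822) / (-0.834) = -2.0837,   |z_1| = 2.0837.
  z_2 = (0.389 - 1.348822) / (-0.834) = 1.1509,   |z_2| = 1.1509.
Moduli of all roots: 2.0837, 1.1509.
All moduli strictly greater than 1? Yes.
Verdict: Invertible.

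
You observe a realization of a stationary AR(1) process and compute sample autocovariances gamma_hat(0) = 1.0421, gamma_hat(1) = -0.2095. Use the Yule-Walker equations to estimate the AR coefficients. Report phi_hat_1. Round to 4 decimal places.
\hat\phi_{1} = -0.2010

The Yule-Walker equations for an AR(p) process read, in matrix form,
  Gamma_p phi = r_p,   with   (Gamma_p)_{ij} = gamma(|i - j|),
                       (r_p)_i = gamma(i),   i,j = 1..p.
Substitute the sample gammas (Toeplitz matrix and right-hand side of size 1):
  Gamma_p = [[1.0421]]
  r_p     = [-0.2095]
With p = 1 this is the single equation gamma(0) phi_1 = gamma(1):
  phi_hat_1 = gamma(1) / gamma(0) = -0.2095 / 1.0421 = -0.2010.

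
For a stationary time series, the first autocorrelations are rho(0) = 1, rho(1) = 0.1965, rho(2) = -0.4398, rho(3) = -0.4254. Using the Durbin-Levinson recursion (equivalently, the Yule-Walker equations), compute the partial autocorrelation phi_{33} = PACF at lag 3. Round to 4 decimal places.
\phi_{33} = -0.2740

The PACF at lag k is phi_{kk}, the last component of the solution
to the Yule-Walker system G_k phi = r_k where
  (G_k)_{ij} = rho(|i - j|), (r_k)_i = rho(i), i,j = 1..k.
Equivalently, Durbin-Levinson gives phi_{kk} iteratively:
  phi_{11} = rho(1)
  phi_{kk} = [rho(k) - sum_{j=1..k-1} phi_{k-1,j} rho(k-j)]
            / [1 - sum_{j=1..k-1} phi_{k-1,j} rho(j)],
  phi_{k,j} = phi_{k-1,j} - phi_{kk} phi_{k-1,k-j},  j = 1..k-1.
Step k = 1:
  phi_11 = rho(1) = 0.1965.
Step k = 2:
  phi_22 = [rho(2) - phi_11 rho(1)] / [1 - phi_11 rho(1)] = [-0.4398 - (0.1965)(0.1965)] / [1 - (0.1965)(0.1965)]
         = -0.47841225 / 0.96138775 = -0.497627.
  Update: phi_21 = phi_11 - phi_22 phi_11 = 0.1965 - (-0.497627)(0.1965) = 0.294284.
Step k = 3:
  phi_33 = [rho(3) - phi_21 rho(2) - phi_22 rho(1)] / [1 - phi_21 rho(1) - phi_22 rho(2)]
    numerator   = -0.4254 - (0.294284)(-0.4398) - (-0.497627)(0.1965) = -0.19819039
    denominator = 1 - (0.294284)(0.1965) - (-0.497627)(-0.4398) = 0.72331702
  phi_33 = -0.19819039 / 0.72331702 = -0.274.
Therefore phi_{33} = -0.2740.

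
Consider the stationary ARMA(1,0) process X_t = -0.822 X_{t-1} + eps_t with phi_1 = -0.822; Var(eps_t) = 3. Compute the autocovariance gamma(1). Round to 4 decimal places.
\gamma(1) = -7.6037

Multiply the model equation by X_{t-k} and take expectations. With theta_0 = psi_0 = 1 and psi_j the MA(infinity) weights, this gives
  gamma(k) - sum_i phi_i gamma(k-i) = c_k,
  c_k = sigma^2 * sum_{j=k..q} theta_j psi_{j-k}   (c_k = 0 for k > q),
using gamma(-m) = gamma(m).
Pure AR (q = 0): c_0 = sigma^2 = 3, c_k = 0 for k >= 1.
Equations for k = 0 and k = 1 (AR order 1):
  gamma(0) = phi_1 gamma(1) + c_0
  gamma(1) = phi_1 gamma(0) + c_1
Substituting the second into the first: gamma(0) (1 - phi_1^2) = c_0 + phi_1 c_1, so
  gamma(0) = c_0 / (1 - phi_1^2) = 3 / (1 - (-0.822)^2) = 3 / 0.324316 = 9.250237.
  gamma(1) = phi_1 gamma(0) = (-0.822)(9.250237) = -7.603695.
Therefore gamma(1) = -7.6037 (to 4 decimal places).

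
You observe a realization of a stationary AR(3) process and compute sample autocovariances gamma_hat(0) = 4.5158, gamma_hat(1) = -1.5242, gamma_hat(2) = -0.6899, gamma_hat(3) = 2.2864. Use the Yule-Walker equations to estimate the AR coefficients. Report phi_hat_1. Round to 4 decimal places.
\hat\phi_{1} = -0.3130

The Yule-Walker equations for an AR(p) process read, in matrix form,
  Gamma_p phi = r_p,   with   (Gamma_p)_{ij} = gamma(|i - j|),
                       (r_p)_i = gamma(i),   i,j = 1..p.
Substitute the sample gammas (Toeplitz matrix and right-hand side of size 3):
  Gamma_p = [[4.5158, -1.5242, -0.6899], [-1.5242, 4.5158, -1.5242], [-0.6899, -1.5242, 4.5158]]
  r_p     = [-1.5242, -0.6899, 2.2864]
Written out (R1..R3):
  (R1) 4.5158 phi_1 - 1.5242 phi_2 - 0.6899 phi_3 = -1.5242
  (R2) -1.5242 phi_1 + 4.5158 phi_2 - 1.5242 phi_3 = -0.6899
  (R3) -0.6899 phi_1 - 1.5242 phi_2 + 4.5158 phi_3 = 2.2864
Gaussian elimination:
  R2 <- R2 - (-1.5242/4.5158) R1 = R2 - (-0.337526) R1:  4.001343 phi_2 - 1.757059 phi_3 = -1.204357
  R3 <- R3 - (-0.6899/4.5158) R1 = R3 - (-0.152775) R1:  -1.757059 phi_2 + 4.410401 phi_3 = 2.053541
  R3 <- R3 - (-1.757059/4.001343) R2 = R3 - (-0.439117) R2:  3.638845 phi_3 = 1.524687
Back-substitution:
  phi_hat_3 = 1.524687 / 3.638845 = 0.419003
  phi_hat_2 = (-1.204357 - (-1.757059)(0.419003)) / 4.001343 = -0.116997
  phi_hat_1 = (-1.5242 - (-1.5242)(-0.116997) - (-0.6899)(0.419003)) / 4.5158 = -0.313002
So phi_hat = [-0.3130, -0.1170, 0.4190].
Therefore phi_hat_1 = -0.3130.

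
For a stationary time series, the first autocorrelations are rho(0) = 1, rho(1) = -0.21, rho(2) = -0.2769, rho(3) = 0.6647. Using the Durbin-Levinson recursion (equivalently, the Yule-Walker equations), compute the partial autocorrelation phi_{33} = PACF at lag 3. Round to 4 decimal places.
\phi_{33} = 0.6090

The PACF at lag k is phi_{kk}, the last component of the solution
to the Yule-Walker system G_k phi = r_k where
  (G_k)_{ij} = rho(|i - j|), (r_k)_i = rho(i), i,j = 1..k.
Equivalently, Durbin-Levinson gives phi_{kk} iteratively:
  phi_{11} = rho(1)
  phi_{kk} = [rho(k) - sum_{j=1..k-1} phi_{k-1,j} rho(k-j)]
            / [1 - sum_{j=1..k-1} phi_{k-1,j} rho(j)],
  phi_{k,j} = phi_{k-1,j} - phi_{kk} phi_{k-1,k-j},  j = 1..k-1.
Step k = 1:
  phi_11 = rho(1) = -0.21.
Step k = 2:
  phi_22 = [rho(2) - phi_11 rho(1)] / [1 - phi_11 rho(1)] = [-0.2769 - (-0.21)(-0.21)] / [1 - (-0.21)(-0.21)]
         = -0.321 / 0.9559 = -0.335809.
  Update: phi_21 = phi_11 - phi_22 phi_11 = -0.21 - (-0.335809)(-0.21) = -0.28052.
Step k = 3:
  phi_33 = [rho(3) - phi_21 rho(2) - phi_22 rho(1)] / [1 - phi_21 rho(1) - phi_22 rho(2)]
    numerator   = 0.6647 - (-0.28052)(-0.2769) - (-0.335809)(-0.21) = 0.5165041
    denominator = 1 - (-0.28052)(-0.21) - (-0.335809)(-0.2769) = 0.84810525
  phi_33 = 0.5165041 / 0.84810525 = 0.609.
Therefore phi_{33} = 0.6090.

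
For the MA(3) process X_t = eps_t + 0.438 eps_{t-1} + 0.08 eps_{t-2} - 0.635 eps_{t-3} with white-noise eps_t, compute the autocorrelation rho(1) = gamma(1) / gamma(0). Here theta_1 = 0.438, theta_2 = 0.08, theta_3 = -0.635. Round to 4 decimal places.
\rho(1) = 0.2637

For an MA(q) process with theta_0 = 1, the autocovariance is
  gamma(k) = sigma^2 * sum_{i=0..q-k} theta_i * theta_{i+k},
and rho(k) = gamma(k) / gamma(0). Sigma^2 cancels.
  numerator   = (1)*(0.438) + (0.438)*(0.08) + (0.08)*(-0.635) = 0.42224.
  denominator = (1)^2 + (0.438)^2 + (0.08)^2 + (-0.635)^2 = 1.601469.
  rho(1) = 0.42224 / 1.601469 = 0.2637.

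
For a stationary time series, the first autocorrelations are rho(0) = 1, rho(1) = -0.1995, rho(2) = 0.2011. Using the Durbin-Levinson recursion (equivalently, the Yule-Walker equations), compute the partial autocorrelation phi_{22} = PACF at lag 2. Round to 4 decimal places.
\phi_{22} = 0.1680

The PACF at lag k is phi_{kk}, the last component of the solution
to the Yule-Walker system G_k phi = r_k where
  (G_k)_{ij} = rho(|i - j|), (r_k)_i = rho(i), i,j = 1..k.
Equivalently, Durbin-Levinson gives phi_{kk} iteratively:
  phi_{11} = rho(1)
  phi_{kk} = [rho(k) - sum_{j=1..k-1} phi_{k-1,j} rho(k-j)]
            / [1 - sum_{j=1..k-1} phi_{k-1,j} rho(j)],
  phi_{k,j} = phi_{k-1,j} - phi_{kk} phi_{k-1,k-j},  j = 1..k-1.
Step k = 1:
  phi_11 = rho(1) = -0.1995.
Step k = 2:
  phi_22 = [rho(2) - phi_11 rho(1)] / [1 - phi_11 rho(1)] = [0.2011 - (-0.1995)(-0.1995)] / [1 - (-0.1995)(-0.1995)]
         = 0.16129975 / 0.96019975 = 0.168.
Therefore phi_{22} = 0.1680.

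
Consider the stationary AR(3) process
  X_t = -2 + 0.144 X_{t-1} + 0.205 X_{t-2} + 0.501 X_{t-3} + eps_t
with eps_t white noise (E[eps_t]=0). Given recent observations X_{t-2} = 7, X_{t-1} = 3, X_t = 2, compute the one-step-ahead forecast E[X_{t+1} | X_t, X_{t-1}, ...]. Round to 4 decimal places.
E[X_{t+1} \mid \mathcal F_t] = 2.4100

For an AR(p) model X_t = c + sum_i phi_i X_{t-i} + eps_t, the
one-step-ahead conditional mean is
  E[X_{t+1} | X_t, ...] = c + sum_i phi_i X_{t+1-i}.
Substitute known values:
  E[X_{t+1} | ...] = -2 + (0.144) * (2) + (0.205) * (3) + (0.501) * (7)
                   = 2.4100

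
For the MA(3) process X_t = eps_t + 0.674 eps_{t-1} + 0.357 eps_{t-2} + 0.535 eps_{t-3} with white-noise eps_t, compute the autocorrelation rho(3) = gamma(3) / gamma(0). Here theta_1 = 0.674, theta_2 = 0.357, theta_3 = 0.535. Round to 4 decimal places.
\rho(3) = 0.2864

For an MA(q) process with theta_0 = 1, the autocovariance is
  gamma(k) = sigma^2 * sum_{i=0..q-k} theta_i * theta_{i+k},
and rho(k) = gamma(k) / gamma(0). Sigma^2 cancels.
  numerator   = (1)*(0.535) = 0.535.
  denominator = (1)^2 + (0.674)^2 + (0.357)^2 + (0.535)^2 = 1.86795.
  rho(3) = 0.535 / 1.86795 = 0.2864.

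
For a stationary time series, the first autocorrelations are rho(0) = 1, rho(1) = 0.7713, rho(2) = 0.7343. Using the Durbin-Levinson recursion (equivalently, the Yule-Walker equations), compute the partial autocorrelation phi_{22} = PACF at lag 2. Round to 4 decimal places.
\phi_{22} = 0.3441

The PACF at lag k is phi_{kk}, the last component of the solution
to the Yule-Walker system G_k phi = r_k where
  (G_k)_{ij} = rho(|i - j|), (r_k)_i = rho(i), i,j = 1..k.
Equivalently, Durbin-Levinson gives phi_{kk} iteratively:
  phi_{11} = rho(1)
  phi_{kk} = [rho(k) - sum_{j=1..k-1} phi_{k-1,j} rho(k-j)]
            / [1 - sum_{j=1..k-1} phi_{k-1,j} rho(j)],
  phi_{k,j} = phi_{k-1,j} - phi_{kk} phi_{k-1,k-j},  j = 1..k-1.
Step k = 1:
  phi_11 = rho(1) = 0.7713.
Step k = 2:
  phi_22 = [rho(2) - phi_11 rho(1)] / [1 - phi_11 rho(1)] = [0.7343 - (0.7713)(0.7713)] / [1 - (0.7713)(0.7713)]
         = 0.13939631 / 0.40509631 = 0.3441.
Therefore phi_{22} = 0.3441.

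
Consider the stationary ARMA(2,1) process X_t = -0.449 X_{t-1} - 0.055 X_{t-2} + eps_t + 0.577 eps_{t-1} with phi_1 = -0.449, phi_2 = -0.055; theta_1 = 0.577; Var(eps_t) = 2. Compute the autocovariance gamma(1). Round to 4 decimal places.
\gamma(1) = 0.2162

Multiply the model equation by X_{t-k} and take expectations. With theta_0 = psi_0 = 1 and psi_j the MA(infinity) weights, this gives
  gamma(k) - sum_i phi_i gamma(k-i) = c_k,
  c_k = sigma^2 * sum_{j=k..q} theta_j psi_{j-k}   (c_k = 0 for k > q),
using gamma(-m) = gamma(m).
psi-weights needed (psi_j = theta_j + sum_i phi_i psi_{j-i}):
  psi_1 = theta_1 + phi_1 = 0.577 + (-0.449) = 0.128
Right-hand sides:
  c_0 = sigma^2 (1 + theta_1 psi_1) = 2 * (1 + (0.577)(0.128)) = 2 * 1.073856 = 2.147712
  c_1 = sigma^2 theta_1 = 2 * (0.577) = 1.154
  c_2 = 0
Equations for k = 0, 1, 2 (AR order 2, c_2 = 0):
  (E0) gamma(0) = phi_1 gamma(1) + phi_2 gamma(2) + c_0
  (E1) gamma(1) = phi_1 gamma(0) + phi_2 gamma(1) + c_1
  (E2) gamma(2) = phi_1 gamma(1) + phi_2 gamma(0)
From (E1): gamma(1) = A gamma(0) + B with
  A = phi_1 / (1 - phi_2) = -0.449 / 1.055 = -0.425592,   B = c_1 / (1 - phi_2) = 1.154 / 1.055 = 1.093839.
Insert (E2) into (E0): gamma(0) (1 - phi_2^2) = phi_1 (1 + phi_2) gamma(1) + c_0.
  phi_1 (1 + phi_2) = (-0.449)(0.945) = -0.424305,   1 - phi_2^2 = 0.996975.
Replace gamma(1) by A gamma(0) + B and collect gamma(0):
  gamma(0) [0.996975 - (-0.424305)(-0.425592)] = (-0.424305)(1.093839) + 2.147712
  gamma(0) * 0.816394 = 1.683591
  gamma(0) = 1.683591 / 0.816394 = 2.062228.
  gamma(1) = A gamma(0) + B = (-0.425592)(2.062228) + (1.093839) = 0.21617.
Therefore gamma(1) = 0.2162 (to 4 decimal places).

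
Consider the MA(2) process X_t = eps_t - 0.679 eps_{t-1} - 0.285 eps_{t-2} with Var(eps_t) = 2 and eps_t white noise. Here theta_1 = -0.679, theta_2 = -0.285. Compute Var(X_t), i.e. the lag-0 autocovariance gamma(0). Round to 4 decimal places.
\gamma(0) = 3.0845

For an MA(q) process X_t = eps_t + sum_i theta_i eps_{t-i} with
Var(eps_t) = sigma^2, the variance is
  gamma(0) = sigma^2 * (1 + sum_i theta_i^2).
  sum_i theta_i^2 = (-0.679)^2 + (-0.285)^2 = 0.461041 + 0.081225 = 0.542266.
  gamma(0) = 2 * (1 + 0.542266) = 2 * 1.542266 = 3.084532, which rounds to 3.0845.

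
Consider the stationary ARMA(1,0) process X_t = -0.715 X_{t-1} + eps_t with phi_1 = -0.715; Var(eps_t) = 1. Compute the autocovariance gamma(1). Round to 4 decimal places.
\gamma(1) = -1.4628

Multiply the model equation by X_{t-k} and take expectations. With theta_0 = psi_0 = 1 and psi_j the MA(infinity) weights, this gives
  gamma(k) - sum_i phi_i gamma(k-i) = c_k,
  c_k = sigma^2 * sum_{j=k..q} theta_j psi_{j-k}   (c_k = 0 for k > q),
using gamma(-m) = gamma(m).
Pure AR (q = 0): c_0 = sigma^2 = 1, c_k = 0 for k >= 1.
Equations for k = 0 and k = 1 (AR order 1):
  gamma(0) = phi_1 gamma(1) + c_0
  gamma(1) = phi_1 gamma(0) + c_1
Substituting the second into the first: gamma(0) (1 - phi_1^2) = c_0 + phi_1 c_1, so
  gamma(0) = c_0 / (1 - phi_1^2) = 1 / (1 - (-0.715)^2) = 1 / 0.488775 = 2.045931.
  gamma(1) = phi_1 gamma(0) = (-0.715)(2.045931) = -1.462841.
Therefore gamma(1) = -1.4628 (to 4 decimal places).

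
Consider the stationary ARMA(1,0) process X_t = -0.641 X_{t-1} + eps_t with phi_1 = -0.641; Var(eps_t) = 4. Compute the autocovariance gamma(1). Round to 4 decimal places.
\gamma(1) = -4.3523

Multiply the model equation by X_{t-k} and take expectations. With theta_0 = psi_0 = 1 and psi_j the MA(infinity) weights, this gives
  gamma(k) - sum_i phi_i gamma(k-i) = c_k,
  c_k = sigma^2 * sum_{j=k..q} theta_j psi_{j-k}   (c_k = 0 for k > q),
using gamma(-m) = gamma(m).
Pure AR (q = 0): c_0 = sigma^2 = 4, c_k = 0 for k >= 1.
Equations for k = 0 and k = 1 (AR order 1):
  gamma(0) = phi_1 gamma(1) + c_0
  gamma(1) = phi_1 gamma(0) + c_1
Substituting the second into the first: gamma(0) (1 - phi_1^2) = c_0 + phi_1 c_1, so
  gamma(0) = c_0 / (1 - phi_1^2) = 4 / (1 - (-0.641)^2) = 4 / 0.589119 = 6.7898.
  gamma(1) = phi_1 gamma(0) = (-0.641)(6.7898) = -4.352262.
Therefore gamma(1) = -4.3523 (to 4 decimal places).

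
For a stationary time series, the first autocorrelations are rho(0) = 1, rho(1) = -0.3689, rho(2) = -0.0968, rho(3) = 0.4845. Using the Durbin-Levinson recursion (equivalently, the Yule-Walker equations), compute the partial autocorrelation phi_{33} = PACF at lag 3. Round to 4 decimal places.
\phi_{33} = 0.4240

The PACF at lag k is phi_{kk}, the last component of the solution
to the Yule-Walker system G_k phi = r_k where
  (G_k)_{ij} = rho(|i - j|), (r_k)_i = rho(i), i,j = 1..k.
Equivalently, Durbin-Levinson gives phi_{kk} iteratively:
  phi_{11} = rho(1)
  phi_{kk} = [rho(k) - sum_{j=1..k-1} phi_{k-1,j} rho(k-j)]
            / [1 - sum_{j=1..k-1} phi_{k-1,j} rho(j)],
  phi_{k,j} = phi_{k-1,j} - phi_{kk} phi_{k-1,k-j},  j = 1..k-1.
Step k = 1:
  phi_11 = rho(1) = -0.3689.
Step k = 2:
  phi_22 = [rho(2) - phi_11 rho(1)] / [1 - phi_11 rho(1)] = [-0.0968 - (-0.3689)(-0.3689)] / [1 - (-0.3689)(-0.3689)]
         = -0.23288721 / 0.86391279 = -0.269573.
  Update: phi_21 = phi_11 - phi_22 phi_11 = -0.3689 - (-0.269573)(-0.3689) = -0.468345.
Step k = 3:
  phi_33 = [rho(3) - phi_21 rho(2) - phi_22 rho(1)] / [1 - phi_21 rho(1) - phi_22 rho(2)]
    numerator   = 0.4845 - (-0.468345)(-0.0968) - (-0.269573)(-0.3689) = 0.33971884
    denominator = 1 - (-0.468345)(-0.3689) - (-0.269573)(-0.0968) = 0.80113278
  phi_33 = 0.33971884 / 0.80113278 = 0.424.
Therefore phi_{33} = 0.4240.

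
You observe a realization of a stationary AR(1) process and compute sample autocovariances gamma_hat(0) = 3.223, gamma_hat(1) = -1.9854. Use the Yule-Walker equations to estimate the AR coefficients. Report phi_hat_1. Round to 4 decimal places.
\hat\phi_{1} = -0.6160

The Yule-Walker equations for an AR(p) process read, in matrix form,
  Gamma_p phi = r_p,   with   (Gamma_p)_{ij} = gamma(|i - j|),
                       (r_p)_i = gamma(i),   i,j = 1..p.
Substitute the sample gammas (Toeplitz matrix and right-hand side of size 1):
  Gamma_p = [[3.223]]
  r_p     = [-1.9854]
With p = 1 this is the single equation gamma(0) phi_1 = gamma(1):
  phi_hat_1 = gamma(1) / gamma(0) = -1.9854 / 3.223 = -0.6160.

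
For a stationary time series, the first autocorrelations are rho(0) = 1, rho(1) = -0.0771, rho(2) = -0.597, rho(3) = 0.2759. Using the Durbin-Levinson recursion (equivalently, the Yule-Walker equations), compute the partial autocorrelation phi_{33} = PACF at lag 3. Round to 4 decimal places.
\phi_{33} = 0.2470

The PACF at lag k is phi_{kk}, the last component of the solution
to the Yule-Walker system G_k phi = r_k where
  (G_k)_{ij} = rho(|i - j|), (r_k)_i = rho(i), i,j = 1..k.
Equivalently, Durbin-Levinson gives phi_{kk} iteratively:
  phi_{11} = rho(1)
  phi_{kk} = [rho(k) - sum_{j=1..k-1} phi_{k-1,j} rho(k-j)]
            / [1 - sum_{j=1..k-1} phi_{k-1,j} rho(j)],
  phi_{k,j} = phi_{k-1,j} - phi_{kk} phi_{k-1,k-j},  j = 1..k-1.
Step k = 1:
  phi_11 = rho(1) = -0.0771.
Step k = 2:
  phi_22 = [rho(2) - phi_11 rho(1)] / [1 - phi_11 rho(1)] = [-0.597 - (-0.0771)(-0.0771)] / [1 - (-0.0771)(-0.0771)]
         = -0.60294441 / 0.99405559 = -0.60655.
  Update: phi_21 = phi_11 - phi_22 phi_11 = -0.0771 - (-0.60655)(-0.0771) = -0.123865.
Step k = 3:
  phi_33 = [rho(3) - phi_21 rho(2) - phi_22 rho(1)] / [1 - phi_21 rho(1) - phi_22 rho(2)]
    numerator   = 0.2759 - (-0.123865)(-0.597) - (-0.60655)(-0.0771) = 0.15518759
    denominator = 1 - (-0.123865)(-0.0771) - (-0.60655)(-0.597) = 0.62833966
  phi_33 = 0.15518759 / 0.62833966 = 0.247.
Therefore phi_{33} = 0.2470.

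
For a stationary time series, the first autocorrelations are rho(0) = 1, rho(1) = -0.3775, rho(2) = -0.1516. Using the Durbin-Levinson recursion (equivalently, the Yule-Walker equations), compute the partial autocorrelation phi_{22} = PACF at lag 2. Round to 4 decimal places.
\phi_{22} = -0.3430

The PACF at lag k is phi_{kk}, the last component of the solution
to the Yule-Walker system G_k phi = r_k where
  (G_k)_{ij} = rho(|i - j|), (r_k)_i = rho(i), i,j = 1..k.
Equivalently, Durbin-Levinson gives phi_{kk} iteratively:
  phi_{11} = rho(1)
  phi_{kk} = [rho(k) - sum_{j=1..k-1} phi_{k-1,j} rho(k-j)]
            / [1 - sum_{j=1..k-1} phi_{k-1,j} rho(j)],
  phi_{k,j} = phi_{k-1,j} - phi_{kk} phi_{k-1,k-j},  j = 1..k-1.
Step k = 1:
  phi_11 = rho(1) = -0.3775.
Step k = 2:
  phi_22 = [rho(2) - phi_11 rho(1)] / [1 - phi_11 rho(1)] = [-0.1516 - (-0.3775)(-0.3775)] / [1 - (-0.3775)(-0.3775)]
         = -0.29410625 / 0.85749375 = -0.343.
Therefore phi_{22} = -0.3430.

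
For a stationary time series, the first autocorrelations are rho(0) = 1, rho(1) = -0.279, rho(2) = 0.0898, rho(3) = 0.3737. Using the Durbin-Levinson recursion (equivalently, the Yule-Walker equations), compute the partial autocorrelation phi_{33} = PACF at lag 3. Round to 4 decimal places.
\phi_{33} = 0.4361

The PACF at lag k is phi_{kk}, the last component of the solution
to the Yule-Walker system G_k phi = r_k where
  (G_k)_{ij} = rho(|i - j|), (r_k)_i = rho(i), i,j = 1..k.
Equivalently, Durbin-Levinson gives phi_{kk} iteratively:
  phi_{11} = rho(1)
  phi_{kk} = [rho(k) - sum_{j=1..k-1} phi_{k-1,j} rho(k-j)]
            / [1 - sum_{j=1..k-1} phi_{k-1,j} rho(j)],
  phi_{k,j} = phi_{k-1,j} - phi_{kk} phi_{k-1,k-j},  j = 1..k-1.
Step k = 1:
  phi_11 = rho(1) = -0.279.
Step k = 2:
  phi_22 = [rho(2) - phi_11 rho(1)] / [1 - phi_11 rho(1)] = [0.0898 - (-0.279)(-0.279)] / [1 - (-0.279)(-0.279)]
         = 0.011959 / 0.922159 = 0.012968.
  Update: phi_21 = phi_11 - phi_22 phi_11 = -0.279 - (0.012968)(-0.279) = -0.275382.
Step k = 3:
  phi_33 = [rho(3) - phi_21 rho(2) - phi_22 rho(1)] / [1 - phi_21 rho(1) - phi_22 rho(2)]
    numerator   = 0.3737 - (-0.275382)(0.0898) - (0.012968)(-0.279) = 0.40204749
    denominator = 1 - (-0.275382)(-0.279) - (0.012968)(0.0898) = 0.92200391
  phi_33 = 0.40204749 / 0.92200391 = 0.4361.
Therefore phi_{33} = 0.4361.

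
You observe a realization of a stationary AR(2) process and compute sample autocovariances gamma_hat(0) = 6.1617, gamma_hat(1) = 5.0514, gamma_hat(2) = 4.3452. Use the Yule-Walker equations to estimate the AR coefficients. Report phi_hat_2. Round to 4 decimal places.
\hat\phi_{2} = 0.1010

The Yule-Walker equations for an AR(p) process read, in matrix form,
  Gamma_p phi = r_p,   with   (Gamma_p)_{ij} = gamma(|i - j|),
                       (r_p)_i = gamma(i),   i,j = 1..p.
Substitute the sample gammas (Toeplitz matrix and right-hand side of size 2):
  Gamma_p = [[6.1617, 5.0514], [5.0514, 6.1617]]
  r_p     = [5.0514, 4.3452]
Written out:
  6.1617 phi_1 + 5.0514 phi_2 = 5.0514
  5.0514 phi_1 + 6.1617 phi_2 = 4.3452
Solve by Cramer's rule:
  det = gamma(0)^2 - gamma(1)^2 = (6.1617)^2 - (5.0514)^2 = 37.96654689 - 25.51664196 = 12.44990493
  phi_hat_1 = [gamma(1) gamma(0) - gamma(1) gamma(2)] / det = [(5.0514)(6.1617) - (5.0514)(4.3452)] / 12.44990493 = 9.1758681 / 12.44990493 = 0.737
  phi_hat_2 = [gamma(0) gamma(2) - gamma(1)^2] / det = [(6.1617)(4.3452) - (5.0514)^2] / 12.44990493 = 1.25717688 / 12.44990493 = 0.101
So phi_hat = [0.7370, 0.1010].
Therefore phi_hat_2 = 0.1010.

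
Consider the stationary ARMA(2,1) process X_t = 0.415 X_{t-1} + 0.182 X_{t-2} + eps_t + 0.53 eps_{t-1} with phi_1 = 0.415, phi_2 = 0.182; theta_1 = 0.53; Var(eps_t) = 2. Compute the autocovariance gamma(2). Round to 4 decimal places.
\gamma(2) = 2.5263

Multiply the model equation by X_{t-k} and take expectations. With theta_0 = psi_0 = 1 and psi_j the MA(infinity) weights, this gives
  gamma(k) - sum_i phi_i gamma(k-i) = c_k,
  c_k = sigma^2 * sum_{j=k..q} theta_j psi_{j-k}   (c_k = 0 for k > q),
using gamma(-m) = gamma(m).
psi-weights needed (psi_j = theta_j + sum_i phi_i psi_{j-i}):
  psi_1 = theta_1 + phi_1 = 0.53 + (0.415) = 0.945
Right-hand sides:
  c_0 = sigma^2 (1 + theta_1 psi_1) = 2 * (1 + (0.53)(0.945)) = 2 * 1.50085 = 3.0017
  c_1 = sigma^2 theta_1 = 2 * (0.53) = 1.06
  c_2 = 0
Equations for k = 0, 1, 2 (AR order 2, c_2 = 0):
  (E0) gamma(0) = phi_1 gamma(1) + phi_2 gamma(2) + c_0
  (E1) gamma(1) = phi_1 gamma(0) + phi_2 gamma(1) + c_1
  (E2) gamma(2) = phi_1 gamma(1) + phi_2 gamma(0)
From (E1): gamma(1) = A gamma(0) + B with
  A = phi_1 / (1 - phi_2) = 0.415 / 0.818 = 0.507335,   B = c_1 / (1 - phi_2) = 1.06 / 0.818 = 1.295844.
Insert (E2) into (E0): gamma(0) (1 - phi_2^2) = phi_1 (1 + phi_2) gamma(1) + c_0.
  phi_1 (1 + phi_2) = (0.415)(1.182) = 0.49053,   1 - phi_2^2 = 0.966876.
Replace gamma(1) by A gamma(0) + B and collect gamma(0):
  gamma(0) [0.966876 - (0.49053)(0.507335)] = (0.49053)(1.295844) + 3.0017
  gamma(0) * 0.718013 = 3.63735
  gamma(0) = 3.63735 / 0.718013 = 5.065856.
  gamma(1) = A gamma(0) + B = (0.507335)(5.065856) + (1.295844) = 3.865929.
  gamma(2) = phi_1 gamma(1) + phi_2 gamma(0) = (0.415)(3.865929) + (0.182)(5.065856) = 2.526346.
Therefore gamma(2) = 2.5263 (to 4 decimal places).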